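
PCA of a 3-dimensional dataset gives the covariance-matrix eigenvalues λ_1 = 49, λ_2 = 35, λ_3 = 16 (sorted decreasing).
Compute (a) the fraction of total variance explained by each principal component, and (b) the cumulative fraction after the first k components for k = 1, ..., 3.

Step 1 — total variance = trace(Sigma) = Σ λ_i = 49 + 35 + 16 = 100.

Step 2 — fraction explained by component i = λ_i / Σ λ:
  PC1: 49/100 = 0.49
  PC2: 35/100 = 0.35
  PC3: 16/100 = 0.16

Step 3 — cumulative fraction after k components = (λ_1 + ... + λ_k) / Σ λ:
  k = 1: 49/100 = 0.49
  k = 2: (49 + 35)/100 = 84/100 = 0.84
  k = 3: (49 + 35 + 16)/100 = 100/100 = 1

Summary (fraction, with percent):

explained: PC1 0.49 (49%), PC2 0.35 (35%), PC3 0.16 (16%);  cumulative: 0.49, 0.84, 1


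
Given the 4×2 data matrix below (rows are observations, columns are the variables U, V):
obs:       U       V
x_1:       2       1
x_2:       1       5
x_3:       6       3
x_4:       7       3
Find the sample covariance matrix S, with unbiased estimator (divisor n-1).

Step 1 — column means:
  mean(U) = (2 + 1 + 6 + 7) / 4 = 16/4 = 4
  mean(V) = (1 + 5 + 3 + 3) / 4 = 12/4 = 3

Step 2 — sample covariance S[i,j] = (1/(n-1)) · Σ_k (x_{k,i} - mean_i) · (x_{k,j} - mean_j), with n-1 = 3.
  S[U,U] = ((-2)·(-2) + (-3)·(-3) + (2)·(2) + (3)·(3)) / 3 = 26/3 = 8.6667
  S[U,V] = ((-2)·(-2) + (-3)·(2) + (2)·(0) + (3)·(0)) / 3 = -2/3 = -0.6667
  S[V,V] = ((-2)·(-2) + (2)·(2) + (0)·(0) + (0)·(0)) / 3 = 8/3 = 2.6667

S is symmetric (S[j,i] = S[i,j]). Assembling:

S = [[8.6667, -0.6667],
 [-0.6667, 2.6667]]


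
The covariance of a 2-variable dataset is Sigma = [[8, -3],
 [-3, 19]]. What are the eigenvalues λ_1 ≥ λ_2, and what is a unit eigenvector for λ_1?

Step 1 — characteristic polynomial of 2×2 Sigma:
  det(Sigma - λI) = λ² - trace · λ + det = 0.
  trace = 8 + 19 = 27, det = 8·19 - (-3)² = 143.
Step 2 — discriminant:
  Δ = trace² - 4·det = 729 - 572 = 157.
Step 3 — eigenvalues:
  λ = (trace ± √Δ)/2 = (27 ± 12.53)/2,
  λ_1 = 19.765,  λ_2 = 7.235.

Step 4 — unit eigenvector for λ_1: solve (Sigma - λ_1 I)v = 0. First row:
  (8 - 19.765)·v_x + (-3)·v_y = 0, i.e. (-11.765)·v_x + (-3)·v_y = 0,
  so v ∝ (b, λ_1 - a) = (-3, 11.765); multiply by -1 so the first entry is positive: u = (3, -11.765).
  ||u|| = √((3)² + (-11.765)²) = √(147.4148) ≈ 12.1414,
  v_1 = u/||u|| ≈ (0.2471, -0.969) (||v_1|| = 1).

λ_1 = 19.765,  λ_2 = 7.235;  v_1 ≈ (0.2471, -0.969)


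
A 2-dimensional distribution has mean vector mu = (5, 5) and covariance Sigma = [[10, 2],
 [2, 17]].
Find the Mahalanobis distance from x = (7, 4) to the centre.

Step 1 — centre the observation: (x - mu) = (2, -1).

Step 2 — invert Sigma. det(Sigma) = 10·17 - (2)² = 166.
  Sigma^{-1} = (1/det) · [[d, -b], [-b, a]] = [[0.1024, -0.012],
 [-0.012, 0.0602]].

Step 3 — form the quadratic (x - mu)^T · Sigma^{-1} · (x - mu):
  Sigma^{-1} · (x - mu) = (0.2169, -0.0843).
  (x - mu)^T · [Sigma^{-1} · (x - mu)] = (2)·(0.2169) + (-1)·(-0.0843) = 0.5181.

Step 4 — take square root: d = √(0.5181) ≈ 0.7198.

d(x, mu) = √(0.5181) ≈ 0.7198


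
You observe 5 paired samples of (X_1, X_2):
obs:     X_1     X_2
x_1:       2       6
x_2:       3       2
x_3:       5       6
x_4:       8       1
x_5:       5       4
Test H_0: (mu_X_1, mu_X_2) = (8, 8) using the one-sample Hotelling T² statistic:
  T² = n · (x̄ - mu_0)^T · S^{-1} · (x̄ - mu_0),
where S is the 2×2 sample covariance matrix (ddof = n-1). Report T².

Step 1 — sample mean vector:
  mean(X_1) = (2 + 3 + 5 + 8 + 5) / 5 = 23/5 = 4.6
  mean(X_2) = (6 + 2 + 6 + 1 + 4) / 5 = 19/5 = 3.8
  x̄ = (4.6, 3.8),  deviation x̄ - mu_0 = (4.6, 3.8) - (8, 8) = (-3.4, -4.2).

Step 2 — sample covariance matrix, S[i,j] = (1/(n-1)) · Σ_k (x_{k,i} - mean_i) · (x_{k,j} - mean_j), divisor n-1 = 4:
  S[X_1,X_1] = ((-2.6)·(-2.6) + (-1.6)·(-1.6) + (0.4)·(0.4) + (3.4)·(3.4) + (0.4)·(0.4)) / 4 = 21.2/4 = 5.3
  S[X_1,X_2] = ((-2.6)·(2.2) + (-1.6)·(-1.8) + (0.4)·(2.2) + (3.4)·(-2.8) + (0.4)·(0.2)) / 4 = -11.4/4 = -2.85
  S[X_2,X_2] = ((2.2)·(2.2) + (-1.8)·(-1.8) + (2.2)·(2.2) + (-2.8)·(-2.8) + (0.2)·(0.2)) / 4 = 20.8/4 = 5.2
  S = [[5.3, -2.85],
 [-2.85, 5.2]].

Step 3 — invert S. det(S) = 5.3·5.2 - (-2.85)² = 19.4375.
  S^{-1} = (1/det) · [[d, -b], [-b, a]] = [[0.2675, 0.1466],
 [0.1466, 0.2727]].

Step 4 — quadratic form (x̄ - mu_0)^T · S^{-1} · (x̄ - mu_0):
  S^{-1} · (x̄ - mu_0) = (-1.5254, -1.6437),
  (x̄ - mu_0)^T · [...] = (-3.4)·(-1.5254) + (-4.2)·(-1.6437) = 12.09.

Step 5 — scale by n: T² = 5 · 12.09 = 60.4502.

T² ≈ 60.4502


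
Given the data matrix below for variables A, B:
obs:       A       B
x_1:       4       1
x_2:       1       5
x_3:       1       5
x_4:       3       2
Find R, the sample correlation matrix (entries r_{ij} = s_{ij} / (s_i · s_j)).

Step 1 — column means:
  mean(A) = (4 + 1 + 1 + 3) / 4 = 9/4 = 2.25
  mean(B) = (1 + 5 + 5 + 2) / 4 = 13/4 = 3.25

Step 2 — sample variances and covariances s[i,j] = (1/(n-1)) · Σ_k (x_{k,i} - mean_i) · (x_{k,j} - mean_j), with n-1 = 3:
  s[A,A] = ((1.75)·(1.75) + (-1.25)·(-1.25) + (-1.25)·(-1.25) + (0.75)·(0.75)) / 3 = 6.75/3 = 2.25
  s[A,B] = ((1.75)·(-2.25) + (-1.25)·(1.75) + (-1.25)·(1.75) + (0.75)·(-1.25)) / 3 = -9.25/3 = -3.0833
  s[B,B] = ((-2.25)·(-2.25) + (1.75)·(1.75) + (1.75)·(1.75) + (-1.25)·(-1.25)) / 3 = 12.75/3 = 4.25
  Sample standard deviations s_i = √(s[i,i]):
  s(A) = √(2.25) = 1.5
  s(B) = √(4.25) = 2.0616

Step 3 — r_{ij} = s_{ij} / (s_i · s_j):
  r[A,A] = 1 (diagonal).
  r[A,B] = -3.0833 / (1.5 · 2.0616) = -3.0833 / 3.0923 = -0.9971
  r[B,B] = 1 (diagonal).

R is symmetric with unit diagonal. Assembling:

R = [[1, -0.9971],
 [-0.9971, 1]]


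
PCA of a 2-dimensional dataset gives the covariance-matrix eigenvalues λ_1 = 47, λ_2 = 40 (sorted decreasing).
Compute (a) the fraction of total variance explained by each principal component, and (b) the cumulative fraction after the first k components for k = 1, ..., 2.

Step 1 — total variance = trace(Sigma) = Σ λ_i = 47 + 40 = 87.

Step 2 — fraction explained by component i = λ_i / Σ λ:
  PC1: 47/87 = 0.5402
  PC2: 40/87 = 0.4598

Step 3 — cumulative fraction after k components = (λ_1 + ... + λ_k) / Σ λ:
  k = 1: 47/87 = 0.5402
  k = 2: (47 + 40)/87 = 87/87 = 1

Summary (fraction, with percent):

explained: PC1 0.5402 (54.02%), PC2 0.4598 (45.98%);  cumulative: 0.5402, 1


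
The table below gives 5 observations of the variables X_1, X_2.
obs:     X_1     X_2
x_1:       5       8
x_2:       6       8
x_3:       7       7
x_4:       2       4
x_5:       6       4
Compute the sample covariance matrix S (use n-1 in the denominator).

Step 1 — column means:
  mean(X_1) = (5 + 6 + 7 + 2 + 6) / 5 = 26/5 = 5.2
  mean(X_2) = (8 + 8 + 7 + 4 + 4) / 5 = 31/5 = 6.2

Step 2 — sample covariance S[i,j] = (1/(n-1)) · Σ_k (x_{k,i} - mean_i) · (x_{k,j} - mean_j), with n-1 = 4.
  S[X_1,X_1] = ((-0.2)·(-0.2) + (0.8)·(0.8) + (1.8)·(1.8) + (-3.2)·(-3.2) + (0.8)·(0.8)) / 4 = 14.8/4 = 3.7
  S[X_1,X_2] = ((-0.2)·(1.8) + (0.8)·(1.8) + (1.8)·(0.8) + (-3.2)·(-2.2) + (0.8)·(-2.2)) / 4 = 7.8/4 = 1.95
  S[X_2,X_2] = ((1.8)·(1.8) + (1.8)·(1.8) + (0.8)·(0.8) + (-2.2)·(-2.2) + (-2.2)·(-2.2)) / 4 = 16.8/4 = 4.2

S is symmetric (S[j,i] = S[i,j]). Assembling:

S = [[3.7, 1.95],
 [1.95, 4.2]]


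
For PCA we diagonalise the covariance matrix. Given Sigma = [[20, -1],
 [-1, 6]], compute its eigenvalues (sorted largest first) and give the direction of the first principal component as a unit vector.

Step 1 — characteristic polynomial of 2×2 Sigma:
  det(Sigma - λI) = λ² - trace · λ + det = 0.
  trace = 20 + 6 = 26, det = 20·6 - (-1)² = 119.
Step 2 — discriminant:
  Δ = trace² - 4·det = 676 - 476 = 200.
Step 3 — eigenvalues:
  λ = (trace ± √Δ)/2 = (26 ± 14.1421)/2,
  λ_1 = 20.0711,  λ_2 = 5.9289.

Step 4 — unit eigenvector for λ_1: solve (Sigma - λ_1 I)v = 0. First row:
  (20 - 20.0711)·v_x + (-1)·v_y = 0, i.e. (-0.0711)·v_x + (-1)·v_y = 0,
  so v ∝ (b, λ_1 - a) = (-1, 0.0711); multiply by -1 so the first entry is positive: u = (1, -0.0711).
  ||u|| = √((1)² + (-0.0711)²) = √(1.0051) ≈ 1.0025,
  v_1 = u/||u|| ≈ (0.9975, -0.0709) (||v_1|| = 1).

λ_1 = 20.0711,  λ_2 = 5.9289;  v_1 ≈ (0.9975, -0.0709)


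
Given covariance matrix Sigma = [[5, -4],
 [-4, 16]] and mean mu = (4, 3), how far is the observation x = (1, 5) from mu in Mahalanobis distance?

Step 1 — centre the observation: (x - mu) = (-3, 2).

Step 2 — invert Sigma. det(Sigma) = 5·16 - (-4)² = 64.
  Sigma^{-1} = (1/det) · [[d, -b], [-b, a]] = [[0.25, 0.0625],
 [0.0625, 0.0781]].

Step 3 — form the quadratic (x - mu)^T · Sigma^{-1} · (x - mu):
  Sigma^{-1} · (x - mu) = (-0.625, -0.0312).
  (x - mu)^T · [Sigma^{-1} · (x - mu)] = (-3)·(-0.625) + (2)·(-0.0312) = 1.8125.

Step 4 — take square root: d = √(1.8125) ≈ 1.3463.

d(x, mu) = √(1.8125) ≈ 1.3463


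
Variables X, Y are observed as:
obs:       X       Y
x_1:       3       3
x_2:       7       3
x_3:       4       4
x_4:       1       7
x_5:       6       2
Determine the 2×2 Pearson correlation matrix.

Step 1 — column means:
  mean(X) = (3 + 7 + 4 + 1 + 6) / 5 = 21/5 = 4.2
  mean(Y) = (3 + 3 + 4 + 7 + 2) / 5 = 19/5 = 3.8

Step 2 — sample variances and covariances s[i,j] = (1/(n-1)) · Σ_k (x_{k,i} - mean_i) · (x_{k,j} - mean_j), with n-1 = 4:
  s[X,X] = ((-1.2)·(-1.2) + (2.8)·(2.8) + (-0.2)·(-0.2) + (-3.2)·(-3.2) + (1.8)·(1.8)) / 4 = 22.8/4 = 5.7
  s[X,Y] = ((-1.2)·(-0.8) + (2.8)·(-0.8) + (-0.2)·(0.2) + (-3.2)·(3.2) + (1.8)·(-1.8)) / 4 = -14.8/4 = -3.7
  s[Y,Y] = ((-0.8)·(-0.8) + (-0.8)·(-0.8) + (0.2)·(0.2) + (3.2)·(3.2) + (-1.8)·(-1.8)) / 4 = 14.8/4 = 3.7
  Sample standard deviations s_i = √(s[i,i]):
  s(X) = √(5.7) = 2.3875
  s(Y) = √(3.7) = 1.9235

Step 3 — r_{ij} = s_{ij} / (s_i · s_j):
  r[X,X] = 1 (diagonal).
  r[X,Y] = -3.7 / (2.3875 · 1.9235) = -3.7 / 4.5924 = -0.8057
  r[Y,Y] = 1 (diagonal).

R is symmetric with unit diagonal. Assembling:

R = [[1, -0.8057],
 [-0.8057, 1]]


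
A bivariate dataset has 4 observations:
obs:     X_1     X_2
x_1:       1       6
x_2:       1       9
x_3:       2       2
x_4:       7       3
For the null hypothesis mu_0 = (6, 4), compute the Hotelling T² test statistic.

Step 1 — sample mean vector:
  mean(X_1) = (1 + 1 + 2 + 7) / 4 = 11/4 = 2.75
  mean(X_2) = (6 + 9 + 2 + 3) / 4 = 20/4 = 5
  x̄ = (2.75, 5),  deviation x̄ - mu_0 = (2.75, 5) - (6, 4) = (-3.25, 1).

Step 2 — sample covariance matrix, S[i,j] = (1/(n-1)) · Σ_k (x_{k,i} - mean_i) · (x_{k,j} - mean_j), divisor n-1 = 3:
  S[X_1,X_1] = ((-1.75)·(-1.75) + (-1.75)·(-1.75) + (-0.75)·(-0.75) + (4.25)·(4.25)) / 3 = 24.75/3 = 8.25
  S[X_1,X_2] = ((-1.75)·(1) + (-1.75)·(4) + (-0.75)·(-3) + (4.25)·(-2)) / 3 = -15/3 = -5
  S[X_2,X_2] = ((1)·(1) + (4)·(4) + (-3)·(-3) + (-2)·(-2)) / 3 = 30/3 = 10
  S = [[8.25, -5],
 [-5, 10]].

Step 3 — invert S. det(S) = 8.25·10 - (-5)² = 57.5.
  S^{-1} = (1/det) · [[d, -b], [-b, a]] = [[0.1739, 0.087],
 [0.087, 0.1435]].

Step 4 — quadratic form (x̄ - mu_0)^T · S^{-1} · (x̄ - mu_0):
  S^{-1} · (x̄ - mu_0) = (-0.4783, -0.1391),
  (x̄ - mu_0)^T · [...] = (-3.25)·(-0.4783) + (1)·(-0.1391) = 1.4152.

Step 5 — scale by n: T² = 4 · 1.4152 = 5.6609.

T² ≈ 5.6609


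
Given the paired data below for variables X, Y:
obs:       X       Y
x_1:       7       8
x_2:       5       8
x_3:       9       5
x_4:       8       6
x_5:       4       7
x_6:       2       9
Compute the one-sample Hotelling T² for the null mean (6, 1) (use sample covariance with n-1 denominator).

Step 1 — sample mean vector:
  mean(X) = (7 + 5 + 9 + 8 + 4 + 2) / 6 = 35/6 = 5.8333
  mean(Y) = (8 + 8 + 5 + 6 + 7 + 9) / 6 = 43/6 = 7.1667
  x̄ = (5.8333, 7.1667),  deviation x̄ - mu_0 = (5.8333, 7.1667) - (6, 1) = (-0.1667, 6.1667).

Step 2 — sample covariance matrix, S[i,j] = (1/(n-1)) · Σ_k (x_{k,i} - mean_i) · (x_{k,j} - mean_j), divisor n-1 = 5:
  S[X,X] = ((1.1667)·(1.1667) + (-0.8333)·(-0.8333) + (3.1667)·(3.1667) + (2.1667)·(2.1667) + (-1.8333)·(-1.8333) + (-3.8333)·(-3.8333)) / 5 = 34.8333/5 = 6.9667
  S[X,Y] = ((1.1667)·(0.8333) + (-0.8333)·(0.8333) + (3.1667)·(-2.1667) + (2.1667)·(-1.1667) + (-1.8333)·(-0.1667) + (-3.8333)·(1.8333)) / 5 = -15.8333/5 = -3.1667
  S[Y,Y] = ((0.8333)·(0.8333) + (0.8333)·(0.8333) + (-2.1667)·(-2.1667) + (-1.1667)·(-1.1667) + (-0.1667)·(-0.1667) + (1.8333)·(1.8333)) / 5 = 10.8333/5 = 2.1667
  S = [[6.9667, -3.1667],
 [-3.1667, 2.1667]].

Step 3 — invert S. det(S) = 6.9667·2.1667 - (-3.1667)² = 5.0667.
  S^{-1} = (1/det) · [[d, -b], [-b, a]] = [[0.4276, 0.625],
 [0.625, 1.375]].

Step 4 — quadratic form (x̄ - mu_0)^T · S^{-1} · (x̄ - mu_0):
  S^{-1} · (x̄ - mu_0) = (3.7829, 8.375),
  (x̄ - mu_0)^T · [...] = (-0.1667)·(3.7829) + (6.1667)·(8.375) = 51.0154.

Step 5 — scale by n: T² = 6 · 51.0154 = 306.0921.

T² ≈ 306.0921


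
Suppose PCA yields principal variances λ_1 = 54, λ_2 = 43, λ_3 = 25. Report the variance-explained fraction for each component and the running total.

Step 1 — total variance = trace(Sigma) = Σ λ_i = 54 + 43 + 25 = 122.

Step 2 — fraction explained by component i = λ_i / Σ λ:
  PC1: 54/122 = 0.4426
  PC2: 43/122 = 0.3525
  PC3: 25/122 = 0.2049

Step 3 — cumulative fraction after k components = (λ_1 + ... + λ_k) / Σ λ:
  k = 1: 54/122 = 0.4426
  k = 2: (54 + 43)/122 = 97/122 = 0.7951
  k = 3: (54 + 43 + 25)/122 = 122/122 = 1

Summary (fraction, with percent):

explained: PC1 0.4426 (44.26%), PC2 0.3525 (35.25%), PC3 0.2049 (20.49%);  cumulative: 0.4426, 0.7951, 1


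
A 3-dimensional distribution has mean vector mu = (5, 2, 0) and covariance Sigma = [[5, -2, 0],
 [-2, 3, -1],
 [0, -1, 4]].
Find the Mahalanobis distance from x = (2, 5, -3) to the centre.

Step 1 — centre the observation: (x - mu) = (-3, 3, -3).

Step 2 — invert Sigma (cofactor / det for 3×3, or solve directly):
  Sigma^{-1} = [[0.2821, 0.2051, 0.0513],
 [0.2051, 0.5128, 0.1282],
 [0.0513, 0.1282, 0.2821]].

Step 3 — form the quadratic (x - mu)^T · Sigma^{-1} · (x - mu):
  Sigma^{-1} · (x - mu) = (-0.3846, 0.5385, -0.6154).
  (x - mu)^T · [Sigma^{-1} · (x - mu)] = (-3)·(-0.3846) + (3)·(0.5385) + (-3)·(-0.6154) = 4.6154.

Step 4 — take square root: d = √(4.6154) ≈ 2.1483.

d(x, mu) = √(4.6154) ≈ 2.1483


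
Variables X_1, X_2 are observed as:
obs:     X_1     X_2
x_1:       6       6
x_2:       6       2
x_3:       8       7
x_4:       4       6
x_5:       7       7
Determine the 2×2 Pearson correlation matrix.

Step 1 — column means:
  mean(X_1) = (6 + 6 + 8 + 4 + 7) / 5 = 31/5 = 6.2
  mean(X_2) = (6 + 2 + 7 + 6 + 7) / 5 = 28/5 = 5.6

Step 2 — sample variances and covariances s[i,j] = (1/(n-1)) · Σ_k (x_{k,i} - mean_i) · (x_{k,j} - mean_j), with n-1 = 4:
  s[X_1,X_1] = ((-0.2)·(-0.2) + (-0.2)·(-0.2) + (1.8)·(1.8) + (-2.2)·(-2.2) + (0.8)·(0.8)) / 4 = 8.8/4 = 2.2
  s[X_1,X_2] = ((-0.2)·(0.4) + (-0.2)·(-3.6) + (1.8)·(1.4) + (-2.2)·(0.4) + (0.8)·(1.4)) / 4 = 3.4/4 = 0.85
  s[X_2,X_2] = ((0.4)·(0.4) + (-3.6)·(-3.6) + (1.4)·(1.4) + (0.4)·(0.4) + (1.4)·(1.4)) / 4 = 17.2/4 = 4.3
  Sample standard deviations s_i = √(s[i,i]):
  s(X_1) = √(2.2) = 1.4832
  s(X_2) = √(4.3) = 2.0736

Step 3 — r_{ij} = s_{ij} / (s_i · s_j):
  r[X_1,X_1] = 1 (diagonal).
  r[X_1,X_2] = 0.85 / (1.4832 · 2.0736) = 0.85 / 3.0757 = 0.2764
  r[X_2,X_2] = 1 (diagonal).

R is symmetric with unit diagonal. Assembling:

R = [[1, 0.2764],
 [0.2764, 1]]


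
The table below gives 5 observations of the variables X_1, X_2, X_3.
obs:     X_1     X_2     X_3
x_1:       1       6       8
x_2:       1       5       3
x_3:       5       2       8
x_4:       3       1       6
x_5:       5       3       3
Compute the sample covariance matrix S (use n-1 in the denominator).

Step 1 — column means:
  mean(X_1) = (1 + 1 + 5 + 3 + 5) / 5 = 15/5 = 3
  mean(X_2) = (6 + 5 + 2 + 1 + 3) / 5 = 17/5 = 3.4
  mean(X_3) = (8 + 3 + 8 + 6 + 3) / 5 = 28/5 = 5.6

Step 2 — sample covariance S[i,j] = (1/(n-1)) · Σ_k (x_{k,i} - mean_i) · (x_{k,j} - mean_j), with n-1 = 4.
  S[X_1,X_1] = ((-2)·(-2) + (-2)·(-2) + (2)·(2) + (0)·(0) + (2)·(2)) / 4 = 16/4 = 4
  S[X_1,X_2] = ((-2)·(2.6) + (-2)·(1.6) + (2)·(-1.4) + (0)·(-2.4) + (2)·(-0.4)) / 4 = -12/4 = -3
  S[X_1,X_3] = ((-2)·(2.4) + (-2)·(-2.6) + (2)·(2.4) + (0)·(0.4) + (2)·(-2.6)) / 4 = 0/4 = 0
  S[X_2,X_2] = ((2.6)·(2.6) + (1.6)·(1.6) + (-1.4)·(-1.4) + (-2.4)·(-2.4) + (-0.4)·(-0.4)) / 4 = 17.2/4 = 4.3
  S[X_2,X_3] = ((2.6)·(2.4) + (1.6)·(-2.6) + (-1.4)·(2.4) + (-2.4)·(0.4) + (-0.4)·(-2.6)) / 4 = -1.2/4 = -0.3
  S[X_3,X_3] = ((2.4)·(2.4) + (-2.6)·(-2.6) + (2.4)·(2.4) + (0.4)·(0.4) + (-2.6)·(-2.6)) / 4 = 25.2/4 = 6.3

S is symmetric (S[j,i] = S[i,j]). Assembling:

S = [[4, -3, 0],
 [-3, 4.3, -0.3],
 [0, -0.3, 6.3]]


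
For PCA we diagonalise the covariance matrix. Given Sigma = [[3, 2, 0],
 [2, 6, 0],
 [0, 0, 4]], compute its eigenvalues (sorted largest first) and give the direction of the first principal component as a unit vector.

Step 1 — characteristic polynomial p(λ) = det(λI - Sigma) = λ³ - tr·λ² + c_1·λ - det, where tr = trace, c_1 = sum of the principal 2×2 minors, det = det(Sigma):
  tr = 3 + 6 + 4 = 13,
  c_1 = (3·6 - (2)²) + (3·4 - (0)²) + (6·4 - (0)²) = 14 + 12 + 24 = 50,
  det = 3·(6·4 - (0)²) - (2)·((2)·4 - (0)·(0)) + (0)·((2)·(0) - 6·(0)) = 3·(24) - (2)·(8) + (0)·(0) = 56.
  So p(λ) = λ³ - 13λ² + 50λ - 56.
Step 2 — look for an integer root (rational root theorem: any rational root is an integer divisor of 56). Testing λ = 2:
  p(2) = 8 - 52 + 100 - 56 = 0  ✓
  Dividing out (λ - 2): p(λ) = (λ - 2)(λ² - 11λ + 28).
Step 3 — remaining eigenvalues from the quadratic λ² - 11λ + 28 = 0:
  Δ = 11² - 4·28 = 121 - 112 = 9,  λ = (11 ± √9)/2 = (11 ± 3)/2 = 7 or 4.
  Sorted: λ_1 = 7,  λ_2 = 4,  λ_3 = 2  (check: sum = 13 = tr ✓).

Step 4 — unit eigenvector for λ_1 = 7: v spans the null space of (Sigma - λ_1 I), whose rows are
  r_1 = (-4, 2, 0),  r_2 = (2, -1, 0),  r_3 = (0, 0, -3).
  v is orthogonal to every row, so take v ∝ r_1 × r_3 = ((2)·(-3) - (0)·(0), (0)·(0) - (-4)·(-3), (-4)·(0) - (2)·(0)) = (-6, -12, 0).
  Rescale (divide by 6; multiply by -1 so the first nonzero entry is positive): u = (1, 2, 0).
  ||u|| = √((1)² + (2)² + (0)²) = √(5) ≈ 2.2361,  v_1 = u/||u|| ≈ (0.4472, 0.8944, 0) (||v_1|| = 1).

λ_1 = 7,  λ_2 = 4,  λ_3 = 2;  v_1 ≈ (0.4472, 0.8944, 0)


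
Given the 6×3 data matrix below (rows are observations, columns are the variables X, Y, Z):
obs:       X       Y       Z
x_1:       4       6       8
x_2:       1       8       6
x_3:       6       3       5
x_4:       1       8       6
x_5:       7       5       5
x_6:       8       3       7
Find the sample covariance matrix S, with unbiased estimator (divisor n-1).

Step 1 — column means:
  mean(X) = (4 + 1 + 6 + 1 + 7 + 8) / 6 = 27/6 = 4.5
  mean(Y) = (6 + 8 + 3 + 8 + 5 + 3) / 6 = 33/6 = 5.5
  mean(Z) = (8 + 6 + 5 + 6 + 5 + 7) / 6 = 37/6 = 6.1667

Step 2 — sample covariance S[i,j] = (1/(n-1)) · Σ_k (x_{k,i} - mean_i) · (x_{k,j} - mean_j), with n-1 = 5.
  S[X,X] = ((-0.5)·(-0.5) + (-3.5)·(-3.5) + (1.5)·(1.5) + (-3.5)·(-3.5) + (2.5)·(2.5) + (3.5)·(3.5)) / 5 = 45.5/5 = 9.1
  S[X,Y] = ((-0.5)·(0.5) + (-3.5)·(2.5) + (1.5)·(-2.5) + (-3.5)·(2.5) + (2.5)·(-0.5) + (3.5)·(-2.5)) / 5 = -31.5/5 = -6.3
  S[X,Z] = ((-0.5)·(1.8333) + (-3.5)·(-0.1667) + (1.5)·(-1.1667) + (-3.5)·(-0.1667) + (2.5)·(-1.1667) + (3.5)·(0.8333)) / 5 = -1.5/5 = -0.3
  S[Y,Y] = ((0.5)·(0.5) + (2.5)·(2.5) + (-2.5)·(-2.5) + (2.5)·(2.5) + (-0.5)·(-0.5) + (-2.5)·(-2.5)) / 5 = 25.5/5 = 5.1
  S[Y,Z] = ((0.5)·(1.8333) + (2.5)·(-0.1667) + (-2.5)·(-1.1667) + (2.5)·(-0.1667) + (-0.5)·(-1.1667) + (-2.5)·(0.8333)) / 5 = 1.5/5 = 0.3
  S[Z,Z] = ((1.8333)·(1.8333) + (-0.1667)·(-0.1667) + (-1.1667)·(-1.1667) + (-0.1667)·(-0.1667) + (-1.1667)·(-1.1667) + (0.8333)·(0.8333)) / 5 = 6.8333/5 = 1.3667

S is symmetric (S[j,i] = S[i,j]). Assembling:

S = [[9.1, -6.3, -0.3],
 [-6.3, 5.1, 0.3],
 [-0.3, 0.3, 1.3667]]


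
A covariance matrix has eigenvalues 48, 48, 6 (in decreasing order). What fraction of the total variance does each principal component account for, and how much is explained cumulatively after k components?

Step 1 — total variance = trace(Sigma) = Σ λ_i = 48 + 48 + 6 = 102.

Step 2 — fraction explained by component i = λ_i / Σ λ:
  PC1: 48/102 = 0.4706
  PC2: 48/102 = 0.4706
  PC3: 6/102 = 0.0588

Step 3 — cumulative fraction after k components = (λ_1 + ... + λ_k) / Σ λ:
  k = 1: 48/102 = 0.4706
  k = 2: (48 + 48)/102 = 96/102 = 0.9412
  k = 3: (48 + 48 + 6)/102 = 102/102 = 1

Summary (fraction, with percent):

explained: PC1 0.4706 (47.06%), PC2 0.4706 (47.06%), PC3 0.0588 (5.88%);  cumulative: 0.4706, 0.9412, 1


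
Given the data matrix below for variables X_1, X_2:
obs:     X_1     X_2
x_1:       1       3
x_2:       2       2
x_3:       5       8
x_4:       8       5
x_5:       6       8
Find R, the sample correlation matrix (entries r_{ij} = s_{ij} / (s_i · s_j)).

Step 1 — column means:
  mean(X_1) = (1 + 2 + 5 + 8 + 6) / 5 = 22/5 = 4.4
  mean(X_2) = (3 + 2 + 8 + 5 + 8) / 5 = 26/5 = 5.2

Step 2 — sample variances and covariances s[i,j] = (1/(n-1)) · Σ_k (x_{k,i} - mean_i) · (x_{k,j} - mean_j), with n-1 = 4:
  s[X_1,X_1] = ((-3.4)·(-3.4) + (-2.4)·(-2.4) + (0.6)·(0.6) + (3.6)·(3.6) + (1.6)·(1.6)) / 4 = 33.2/4 = 8.3
  s[X_1,X_2] = ((-3.4)·(-2.2) + (-2.4)·(-3.2) + (0.6)·(2.8) + (3.6)·(-0.2) + (1.6)·(2.8)) / 4 = 20.6/4 = 5.15
  s[X_2,X_2] = ((-2.2)·(-2.2) + (-3.2)·(-3.2) + (2.8)·(2.8) + (-0.2)·(-0.2) + (2.8)·(2.8)) / 4 = 30.8/4 = 7.7
  Sample standard deviations s_i = √(s[i,i]):
  s(X_1) = √(8.3) = 2.881
  s(X_2) = √(7.7) = 2.7749

Step 3 — r_{ij} = s_{ij} / (s_i · s_j):
  r[X_1,X_1] = 1 (diagonal).
  r[X_1,X_2] = 5.15 / (2.881 · 2.7749) = 5.15 / 7.9944 = 0.6442
  r[X_2,X_2] = 1 (diagonal).

R is symmetric with unit diagonal. Assembling:

R = [[1, 0.6442],
 [0.6442, 1]]


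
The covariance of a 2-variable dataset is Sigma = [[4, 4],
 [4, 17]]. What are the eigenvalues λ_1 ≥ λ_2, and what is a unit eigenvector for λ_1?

Step 1 — characteristic polynomial of 2×2 Sigma:
  det(Sigma - λI) = λ² - trace · λ + det = 0.
  trace = 4 + 17 = 21, det = 4·17 - (4)² = 52.
Step 2 — discriminant:
  Δ = trace² - 4·det = 441 - 208 = 233.
Step 3 — eigenvalues:
  λ = (trace ± √Δ)/2 = (21 ± 15.2643)/2,
  λ_1 = 18.1322,  λ_2 = 2.8678.

Step 4 — unit eigenvector for λ_1: solve (Sigma - λ_1 I)v = 0. First row:
  (4 - 18.1322)·v_x + (4)·v_y = 0, i.e. (-14.1322)·v_x + (4)·v_y = 0,
  so v ∝ (b, λ_1 - a) = (4, 14.1322) = u.
  ||u|| = √((4)² + (14.1322)²) = √(215.7182) ≈ 14.6873,
  v_1 = u/||u|| ≈ (0.2723, 0.9622) (||v_1|| = 1).

λ_1 = 18.1322,  λ_2 = 2.8678;  v_1 ≈ (0.2723, 0.9622)


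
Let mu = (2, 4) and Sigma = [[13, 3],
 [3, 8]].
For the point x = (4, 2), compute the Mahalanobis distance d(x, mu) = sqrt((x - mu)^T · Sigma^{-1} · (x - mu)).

Step 1 — centre the observation: (x - mu) = (2, -2).

Step 2 — invert Sigma. det(Sigma) = 13·8 - (3)² = 95.
  Sigma^{-1} = (1/det) · [[d, -b], [-b, a]] = [[0.0842, -0.0316],
 [-0.0316, 0.1368]].

Step 3 — form the quadratic (x - mu)^T · Sigma^{-1} · (x - mu):
  Sigma^{-1} · (x - mu) = (0.2316, -0.3368).
  (x - mu)^T · [Sigma^{-1} · (x - mu)] = (2)·(0.2316) + (-2)·(-0.3368) = 1.1368.

Step 4 — take square root: d = √(1.1368) ≈ 1.0662.

d(x, mu) = √(1.1368) ≈ 1.0662


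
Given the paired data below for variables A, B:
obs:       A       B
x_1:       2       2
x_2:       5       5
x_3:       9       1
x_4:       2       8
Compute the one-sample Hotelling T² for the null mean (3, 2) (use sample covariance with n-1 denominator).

Step 1 — sample mean vector:
  mean(A) = (2 + 5 + 9 + 2) / 4 = 18/4 = 4.5
  mean(B) = (2 + 5 + 1 + 8) / 4 = 16/4 = 4
  x̄ = (4.5, 4),  deviation x̄ - mu_0 = (4.5, 4) - (3, 2) = (1.5, 2).

Step 2 — sample covariance matrix, S[i,j] = (1/(n-1)) · Σ_k (x_{k,i} - mean_i) · (x_{k,j} - mean_j), divisor n-1 = 3:
  S[A,A] = ((-2.5)·(-2.5) + (0.5)·(0.5) + (4.5)·(4.5) + (-2.5)·(-2.5)) / 3 = 33/3 = 11
  S[A,B] = ((-2.5)·(-2) + (0.5)·(1) + (4.5)·(-3) + (-2.5)·(4)) / 3 = -18/3 = -6
  S[B,B] = ((-2)·(-2) + (1)·(1) + (-3)·(-3) + (4)·(4)) / 3 = 30/3 = 10
  S = [[11, -6],
 [-6, 10]].

Step 3 — invert S. det(S) = 11·10 - (-6)² = 74.
  S^{-1} = (1/det) · [[d, -b], [-b, a]] = [[0.1351, 0.0811],
 [0.0811, 0.1486]].

Step 4 — quadratic form (x̄ - mu_0)^T · S^{-1} · (x̄ - mu_0):
  S^{-1} · (x̄ - mu_0) = (0.3649, 0.4189),
  (x̄ - mu_0)^T · [...] = (1.5)·(0.3649) + (2)·(0.4189) = 1.3851.

Step 5 — scale by n: T² = 4 · 1.3851 = 5.5405.

T² ≈ 5.5405


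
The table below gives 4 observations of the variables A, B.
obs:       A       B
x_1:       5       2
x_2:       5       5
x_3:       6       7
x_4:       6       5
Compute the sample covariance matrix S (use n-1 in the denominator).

Step 1 — column means:
  mean(A) = (5 + 5 + 6 + 6) / 4 = 22/4 = 5.5
  mean(B) = (2 + 5 + 7 + 5) / 4 = 19/4 = 4.75

Step 2 — sample covariance S[i,j] = (1/(n-1)) · Σ_k (x_{k,i} - mean_i) · (x_{k,j} - mean_j), with n-1 = 3.
  S[A,A] = ((-0.5)·(-0.5) + (-0.5)·(-0.5) + (0.5)·(0.5) + (0.5)·(0.5)) / 3 = 1/3 = 0.3333
  S[A,B] = ((-0.5)·(-2.75) + (-0.5)·(0.25) + (0.5)·(2.25) + (0.5)·(0.25)) / 3 = 2.5/3 = 0.8333
  S[B,B] = ((-2.75)·(-2.75) + (0.25)·(0.25) + (2.25)·(2.25) + (0.25)·(0.25)) / 3 = 12.75/3 = 4.25

S is symmetric (S[j,i] = S[i,j]). Assembling:

S = [[0.3333, 0.8333],
 [0.8333, 4.25]]


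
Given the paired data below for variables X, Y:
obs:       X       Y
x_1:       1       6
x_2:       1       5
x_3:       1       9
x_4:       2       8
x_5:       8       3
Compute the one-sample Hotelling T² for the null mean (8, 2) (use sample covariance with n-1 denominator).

Step 1 — sample mean vector:
  mean(X) = (1 + 1 + 1 + 2 + 8) / 5 = 13/5 = 2.6
  mean(Y) = (6 + 5 + 9 + 8 + 3) / 5 = 31/5 = 6.2
  x̄ = (2.6, 6.2),  deviation x̄ - mu_0 = (2.6, 6.2) - (8, 2) = (-5.4, 4.2).

Step 2 — sample covariance matrix, S[i,j] = (1/(n-1)) · Σ_k (x_{k,i} - mean_i) · (x_{k,j} - mean_j), divisor n-1 = 4:
  S[X,X] = ((-1.6)·(-1.6) + (-1.6)·(-1.6) + (-1.6)·(-1.6) + (-0.6)·(-0.6) + (5.4)·(5.4)) / 4 = 37.2/4 = 9.3
  S[X,Y] = ((-1.6)·(-0.2) + (-1.6)·(-1.2) + (-1.6)·(2.8) + (-0.6)·(1.8) + (5.4)·(-3.2)) / 4 = -20.6/4 = -5.15
  S[Y,Y] = ((-0.2)·(-0.2) + (-1.2)·(-1.2) + (2.8)·(2.8) + (1.8)·(1.8) + (-3.2)·(-3.2)) / 4 = 22.8/4 = 5.7
  S = [[9.3, -5.15],
 [-5.15, 5.7]].

Step 3 — invert S. det(S) = 9.3·5.7 - (-5.15)² = 26.4875.
  S^{-1} = (1/det) · [[d, -b], [-b, a]] = [[0.2152, 0.1944],
 [0.1944, 0.3511]].

Step 4 — quadratic form (x̄ - mu_0)^T · S^{-1} · (x̄ - mu_0):
  S^{-1} · (x̄ - mu_0) = (-0.3454, 0.4247),
  (x̄ - mu_0)^T · [...] = (-5.4)·(-0.3454) + (4.2)·(0.4247) = 3.6493.

Step 5 — scale by n: T² = 5 · 3.6493 = 18.2463.

T² ≈ 18.2463


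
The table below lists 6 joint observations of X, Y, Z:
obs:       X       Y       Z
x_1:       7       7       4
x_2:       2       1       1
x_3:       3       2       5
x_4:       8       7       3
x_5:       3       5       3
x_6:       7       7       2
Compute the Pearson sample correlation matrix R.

Step 1 — column means:
  mean(X) = (7 + 2 + 3 + 8 + 3 + 7) / 6 = 30/6 = 5
  mean(Y) = (7 + 1 + 2 + 7 + 5 + 7) / 6 = 29/6 = 4.8333
  mean(Z) = (4 + 1 + 5 + 3 + 3 + 2) / 6 = 18/6 = 3

Step 2 — sample variances and covariances s[i,j] = (1/(n-1)) · Σ_k (x_{k,i} - mean_i) · (x_{k,j} - mean_j), with n-1 = 5:
  s[X,X] = ((2)·(2) + (-3)·(-3) + (-2)·(-2) + (3)·(3) + (-2)·(-2) + (2)·(2)) / 5 = 34/5 = 6.8
  s[X,Y] = ((2)·(2.1667) + (-3)·(-3.8333) + (-2)·(-2.8333) + (3)·(2.1667) + (-2)·(0.1667) + (2)·(2.1667)) / 5 = 32/5 = 6.4
  s[X,Z] = ((2)·(1) + (-3)·(-2) + (-2)·(2) + (3)·(0) + (-2)·(0) + (2)·(-1)) / 5 = 2/5 = 0.4
  s[Y,Y] = ((2.1667)·(2.1667) + (-3.8333)·(-3.8333) + (-2.8333)·(-2.8333) + (2.1667)·(2.1667) + (0.1667)·(0.1667) + (2.1667)·(2.1667)) / 5 = 36.8333/5 = 7.3667
  s[Y,Z] = ((2.1667)·(1) + (-3.8333)·(-2) + (-2.8333)·(2) + (2.1667)·(0) + (0.1667)·(0) + (2.1667)·(-1)) / 5 = 2/5 = 0.4
  s[Z,Z] = ((1)·(1) + (-2)·(-2) + (2)·(2) + (0)·(0) + (0)·(0) + (-1)·(-1)) / 5 = 10/5 = 2
  Sample standard deviations s_i = √(s[i,i]):
  s(X) = √(6.8) = 2.6077
  s(Y) = √(7.3667) = 2.7142
  s(Z) = √(2) = 1.4142

Step 3 — r_{ij} = s_{ij} / (s_i · s_j):
  r[X,X] = 1 (diagonal).
  r[X,Y] = 6.4 / (2.6077 · 2.7142) = 6.4 / 7.0777 = 0.9043
  r[X,Z] = 0.4 / (2.6077 · 1.4142) = 0.4 / 3.6878 = 0.1085
  r[Y,Y] = 1 (diagonal).
  r[Y,Z] = 0.4 / (2.7142 · 1.4142) = 0.4 / 3.8384 = 0.1042
  r[Z,Z] = 1 (diagonal).

R is symmetric with unit diagonal. Assembling:

R = [[1, 0.9043, 0.1085],
 [0.9043, 1, 0.1042],
 [0.1085, 0.1042, 1]]


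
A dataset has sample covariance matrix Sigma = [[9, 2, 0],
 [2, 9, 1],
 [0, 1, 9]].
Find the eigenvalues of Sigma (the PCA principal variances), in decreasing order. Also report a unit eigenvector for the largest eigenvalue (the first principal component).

Step 1 — characteristic polynomial p(λ) = det(λI - Sigma) = λ³ - tr·λ² + c_1·λ - det, where tr = trace, c_1 = sum of the principal 2×2 minors, det = det(Sigma):
  tr = 9 + 9 + 9 = 27,
  c_1 = (9·9 - (2)²) + (9·9 - (0)²) + (9·9 - (1)²) = 77 + 81 + 80 = 238,
  det = 9·(9·9 - (1)²) - (2)·((2)·9 - (1)·(0)) + (0)·((2)·(1) - 9·(0)) = 9·(80) - (2)·(18) + (0)·(2) = 684.
  So p(λ) = λ³ - 27λ² + 238λ - 684.
Step 2 — look for an integer root (rational root theorem: any rational root is an integer divisor of 684). Testing λ = 9:
  p(9) = 729 - 2187 + 2142 - 684 = 0  ✓
  Dividing out (λ - 9): p(λ) = (λ - 9)(λ² - 18λ + 76).
Step 3 — remaining eigenvalues from the quadratic λ² - 18λ + 76 = 0:
  Δ = 18² - 4·76 = 324 - 304 = 20,  λ = (18 ± √20)/2 = (18 ± 4.4721)/2 ≈ 11.2361 or 6.7639.
  Sorted: λ_1 = 11.2361,  λ_2 = 9,  λ_3 = 6.7639  (check: sum = 27 = tr ✓).

Step 4 — unit eigenvector for λ_1 ≈ 11.2361: v spans the null space of (Sigma - λ_1 I), whose rows are
  r_1 = (-2.2361, 2, 0),  r_2 = (2, -2.2361, 1),  r_3 = (0, 1, -2.2361).
  v is orthogonal to every row, so take v ∝ r_1 × r_2 = ((2)·(1) - (0)·(-2.2361), (0)·(2) - (-2.2361)·(1), (-2.2361)·(-2.2361) - (2)·(2)) ≈ (2, 2.2361, 1).
  Let u = (2, 2.2361, 1).
  ||u|| = √((2)² + (2.2361)² + (1)²) = √(10) ≈ 3.1623,  v_1 = u/||u|| ≈ (0.6325, 0.7071, 0.3162) (||v_1|| = 1).

λ_1 = 11.2361,  λ_2 = 9,  λ_3 = 6.7639;  v_1 ≈ (0.6325, 0.7071, 0.3162)


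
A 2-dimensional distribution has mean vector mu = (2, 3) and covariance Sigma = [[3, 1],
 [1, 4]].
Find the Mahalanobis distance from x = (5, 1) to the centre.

Step 1 — centre the observation: (x - mu) = (3, -2).

Step 2 — invert Sigma. det(Sigma) = 3·4 - (1)² = 11.
  Sigma^{-1} = (1/det) · [[d, -b], [-b, a]] = [[0.3636, -0.0909],
 [-0.0909, 0.2727]].

Step 3 — form the quadratic (x - mu)^T · Sigma^{-1} · (x - mu):
  Sigma^{-1} · (x - mu) = (1.2727, -0.8182).
  (x - mu)^T · [Sigma^{-1} · (x - mu)] = (3)·(1.2727) + (-2)·(-0.8182) = 5.4545.

Step 4 — take square root: d = √(5.4545) ≈ 2.3355.

d(x, mu) = √(5.4545) ≈ 2.3355


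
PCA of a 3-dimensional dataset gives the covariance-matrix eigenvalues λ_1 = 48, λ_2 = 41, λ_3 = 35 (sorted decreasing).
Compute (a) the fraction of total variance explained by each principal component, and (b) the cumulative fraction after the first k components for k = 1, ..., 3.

Step 1 — total variance = trace(Sigma) = Σ λ_i = 48 + 41 + 35 = 124.

Step 2 — fraction explained by component i = λ_i / Σ λ:
  PC1: 48/124 = 0.3871
  PC2: 41/124 = 0.3306
  PC3: 35/124 = 0.2823

Step 3 — cumulative fraction after k components = (λ_1 + ... + λ_k) / Σ λ:
  k = 1: 48/124 = 0.3871
  k = 2: (48 + 41)/124 = 89/124 = 0.7177
  k = 3: (48 + 41 + 35)/124 = 124/124 = 1

Summary (fraction, with percent):

explained: PC1 0.3871 (38.71%), PC2 0.3306 (33.06%), PC3 0.2823 (28.23%);  cumulative: 0.3871, 0.7177, 1


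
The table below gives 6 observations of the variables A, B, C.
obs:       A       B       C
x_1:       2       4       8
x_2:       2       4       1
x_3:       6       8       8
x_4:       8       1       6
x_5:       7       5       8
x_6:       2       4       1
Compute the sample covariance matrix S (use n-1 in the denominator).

Step 1 — column means:
  mean(A) = (2 + 2 + 6 + 8 + 7 + 2) / 6 = 27/6 = 4.5
  mean(B) = (4 + 4 + 8 + 1 + 5 + 4) / 6 = 26/6 = 4.3333
  mean(C) = (8 + 1 + 8 + 6 + 8 + 1) / 6 = 32/6 = 5.3333

Step 2 — sample covariance S[i,j] = (1/(n-1)) · Σ_k (x_{k,i} - mean_i) · (x_{k,j} - mean_j), with n-1 = 5.
  S[A,A] = ((-2.5)·(-2.5) + (-2.5)·(-2.5) + (1.5)·(1.5) + (3.5)·(3.5) + (2.5)·(2.5) + (-2.5)·(-2.5)) / 5 = 39.5/5 = 7.9
  S[A,B] = ((-2.5)·(-0.3333) + (-2.5)·(-0.3333) + (1.5)·(3.6667) + (3.5)·(-3.3333) + (2.5)·(0.6667) + (-2.5)·(-0.3333)) / 5 = -2/5 = -0.4
  S[A,C] = ((-2.5)·(2.6667) + (-2.5)·(-4.3333) + (1.5)·(2.6667) + (3.5)·(0.6667) + (2.5)·(2.6667) + (-2.5)·(-4.3333)) / 5 = 28/5 = 5.6
  S[B,B] = ((-0.3333)·(-0.3333) + (-0.3333)·(-0.3333) + (3.6667)·(3.6667) + (-3.3333)·(-3.3333) + (0.6667)·(0.6667) + (-0.3333)·(-0.3333)) / 5 = 25.3333/5 = 5.0667
  S[B,C] = ((-0.3333)·(2.6667) + (-0.3333)·(-4.3333) + (3.6667)·(2.6667) + (-3.3333)·(0.6667) + (0.6667)·(2.6667) + (-0.3333)·(-4.3333)) / 5 = 11.3333/5 = 2.2667
  S[C,C] = ((2.6667)·(2.6667) + (-4.3333)·(-4.3333) + (2.6667)·(2.6667) + (0.6667)·(0.6667) + (2.6667)·(2.6667) + (-4.3333)·(-4.3333)) / 5 = 59.3333/5 = 11.8667

S is symmetric (S[j,i] = S[i,j]). Assembling:

S = [[7.9, -0.4, 5.6],
 [-0.4, 5.0667, 2.2667],
 [5.6, 2.2667, 11.8667]]


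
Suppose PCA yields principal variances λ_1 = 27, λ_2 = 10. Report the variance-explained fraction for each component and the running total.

Step 1 — total variance = trace(Sigma) = Σ λ_i = 27 + 10 = 37.

Step 2 — fraction explained by component i = λ_i / Σ λ:
  PC1: 27/37 = 0.7297
  PC2: 10/37 = 0.2703

Step 3 — cumulative fraction after k components = (λ_1 + ... + λ_k) / Σ λ:
  k = 1: 27/37 = 0.7297
  k = 2: (27 + 10)/37 = 37/37 = 1

Summary (fraction, with percent):

explained: PC1 0.7297 (72.97%), PC2 0.2703 (27.03%);  cumulative: 0.7297, 1


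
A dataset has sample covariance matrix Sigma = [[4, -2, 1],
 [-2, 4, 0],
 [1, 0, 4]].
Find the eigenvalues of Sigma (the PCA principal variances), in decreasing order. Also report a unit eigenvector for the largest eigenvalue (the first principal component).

Step 1 — characteristic polynomial p(λ) = det(λI - Sigma) = λ³ - tr·λ² + c_1·λ - det, where tr = trace, c_1 = sum of the principal 2×2 minors, det = det(Sigma):
  tr = 4 + 4 + 4 = 12,
  c_1 = (4·4 - (-2)²) + (4·4 - (1)²) + (4·4 - (0)²) = 12 + 15 + 16 = 43,
  det = 4·(4·4 - (0)²) - (-2)·((-2)·4 - (0)·(1)) + (1)·((-2)·(0) - 4·(1)) = 4·(16) - (-2)·(-8) + (1)·(-4) = 44.
  So p(λ) = λ³ - 12λ² + 43λ - 44.
Step 2 — look for an integer root (rational root theorem: any rational root is an integer divisor of 44). Testing λ = 4:
  p(4) = 64 - 192 + 172 - 44 = 0  ✓
  Dividing out (λ - 4): p(λ) = (λ - 4)(λ² - 8λ + 11).
Step 3 — remaining eigenvalues from the quadratic λ² - 8λ + 11 = 0:
  Δ = 8² - 4·11 = 64 - 44 = 20,  λ = (8 ± √20)/2 = (8 ± 4.4721)/2 ≈ 6.2361 or 1.7639.
  Sorted: λ_1 = 6.2361,  λ_2 = 4,  λ_3 = 1.7639  (check: sum = 12 = tr ✓).

Step 4 — unit eigenvector for λ_1 ≈ 6.2361: v spans the null space of (Sigma - λ_1 I), whose rows are
  r_1 = (-2.2361, -2, 1),  r_2 = (-2, -2.2361, 0),  r_3 = (1, 0, -2.2361).
  v is orthogonal to every row, so take v ∝ r_1 × r_2 = ((-2)·(0) - (1)·(-2.2361), (1)·(-2) - (-2.2361)·(0), (-2.2361)·(-2.2361) - (-2)·(-2)) ≈ (2.2361, -2, 1).
  Let u = (2.2361, -2, 1).
  ||u|| = √((2.2361)² + (-2)² + (1)²) = √(10) ≈ 3.1623,  v_1 = u/||u|| ≈ (0.7071, -0.6325, 0.3162) (||v_1|| = 1).

λ_1 = 6.2361,  λ_2 = 4,  λ_3 = 1.7639;  v_1 ≈ (0.7071, -0.6325, 0.3162)


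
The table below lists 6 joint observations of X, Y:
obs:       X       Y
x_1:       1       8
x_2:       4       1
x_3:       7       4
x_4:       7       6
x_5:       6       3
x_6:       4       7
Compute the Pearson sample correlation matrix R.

Step 1 — column means:
  mean(X) = (1 + 4 + 7 + 7 + 6 + 4) / 6 = 29/6 = 4.8333
  mean(Y) = (8 + 1 + 4 + 6 + 3 + 7) / 6 = 29/6 = 4.8333

Step 2 — sample variances and covariances s[i,j] = (1/(n-1)) · Σ_k (x_{k,i} - mean_i) · (x_{k,j} - mean_j), with n-1 = 5:
  s[X,X] = ((-3.8333)·(-3.8333) + (-0.8333)·(-0.8333) + (2.1667)·(2.1667) + (2.1667)·(2.1667) + (1.1667)·(1.1667) + (-0.8333)·(-0.8333)) / 5 = 26.8333/5 = 5.3667
  s[X,Y] = ((-3.8333)·(3.1667) + (-0.8333)·(-3.8333) + (2.1667)·(-0.8333) + (2.1667)·(1.1667) + (1.1667)·(-1.8333) + (-0.8333)·(2.1667)) / 5 = -12.1667/5 = -2.4333
  s[Y,Y] = ((3.1667)·(3.1667) + (-3.8333)·(-3.8333) + (-0.8333)·(-0.8333) + (1.1667)·(1.1667) + (-1.8333)·(-1.8333) + (2.1667)·(2.1667)) / 5 = 34.8333/5 = 6.9667
  Sample standard deviations s_i = √(s[i,i]):
  s(X) = √(5.3667) = 2.3166
  s(Y) = √(6.9667) = 2.6394

Step 3 — r_{ij} = s_{ij} / (s_i · s_j):
  r[X,X] = 1 (diagonal).
  r[X,Y] = -2.4333 / (2.3166 · 2.6394) = -2.4333 / 6.1146 = -0.398
  r[Y,Y] = 1 (diagonal).

R is symmetric with unit diagonal. Assembling:

R = [[1, -0.398],
 [-0.398, 1]]


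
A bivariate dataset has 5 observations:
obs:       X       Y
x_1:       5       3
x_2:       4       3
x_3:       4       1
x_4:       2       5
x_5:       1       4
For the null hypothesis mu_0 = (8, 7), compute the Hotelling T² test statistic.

Step 1 — sample mean vector:
  mean(X) = (5 + 4 + 4 + 2 + 1) / 5 = 16/5 = 3.2
  mean(Y) = (3 + 3 + 1 + 5 + 4) / 5 = 16/5 = 3.2
  x̄ = (3.2, 3.2),  deviation x̄ - mu_0 = (3.2, 3.2) - (8, 7) = (-4.8, -3.8).

Step 2 — sample covariance matrix, S[i,j] = (1/(n-1)) · Σ_k (x_{k,i} - mean_i) · (x_{k,j} - mean_j), divisor n-1 = 4:
  S[X,X] = ((1.8)·(1.8) + (0.8)·(0.8) + (0.8)·(0.8) + (-1.2)·(-1.2) + (-2.2)·(-2.2)) / 4 = 10.8/4 = 2.7
  S[X,Y] = ((1.8)·(-0.2) + (0.8)·(-0.2) + (0.8)·(-2.2) + (-1.2)·(1.8) + (-2.2)·(0.8)) / 4 = -6.2/4 = -1.55
  S[Y,Y] = ((-0.2)·(-0.2) + (-0.2)·(-0.2) + (-2.2)·(-2.2) + (1.8)·(1.8) + (0.8)·(0.8)) / 4 = 8.8/4 = 2.2
  S = [[2.7, -1.55],
 [-1.55, 2.2]].

Step 3 — invert S. det(S) = 2.7·2.2 - (-1.55)² = 3.5375.
  S^{-1} = (1/det) · [[d, -b], [-b, a]] = [[0.6219, 0.4382],
 [0.4382, 0.7633]].

Step 4 — quadratic form (x̄ - mu_0)^T · S^{-1} · (x̄ - mu_0):
  S^{-1} · (x̄ - mu_0) = (-4.6502, -5.0035),
  (x̄ - mu_0)^T · [...] = (-4.8)·(-4.6502) + (-3.8)·(-5.0035) = 41.3343.

Step 5 — scale by n: T² = 5 · 41.3343 = 206.6714.

T² ≈ 206.6714


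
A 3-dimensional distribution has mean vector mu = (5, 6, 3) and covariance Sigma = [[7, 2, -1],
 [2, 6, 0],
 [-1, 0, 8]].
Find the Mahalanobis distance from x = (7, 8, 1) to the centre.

Step 1 — centre the observation: (x - mu) = (2, 2, -2).

Step 2 — invert Sigma (cofactor / det for 3×3, or solve directly):
  Sigma^{-1} = [[0.1611, -0.0537, 0.0201],
 [-0.0537, 0.1846, -0.0067],
 [0.0201, -0.0067, 0.1275]].

Step 3 — form the quadratic (x - mu)^T · Sigma^{-1} · (x - mu):
  Sigma^{-1} · (x - mu) = (0.1745, 0.2752, -0.2282).
  (x - mu)^T · [Sigma^{-1} · (x - mu)] = (2)·(0.1745) + (2)·(0.2752) + (-2)·(-0.2282) = 1.3557.

Step 4 — take square root: d = √(1.3557) ≈ 1.1643.

d(x, mu) = √(1.3557) ≈ 1.1643


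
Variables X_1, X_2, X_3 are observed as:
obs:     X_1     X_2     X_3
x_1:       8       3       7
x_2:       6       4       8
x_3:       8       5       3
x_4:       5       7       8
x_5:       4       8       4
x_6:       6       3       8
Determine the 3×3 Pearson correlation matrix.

Step 1 — column means:
  mean(X_1) = (8 + 6 + 8 + 5 + 4 + 6) / 6 = 37/6 = 6.1667
  mean(X_2) = (3 + 4 + 5 + 7 + 8 + 3) / 6 = 30/6 = 5
  mean(X_3) = (7 + 8 + 3 + 8 + 4 + 8) / 6 = 38/6 = 6.3333

Step 2 — sample variances and covariances s[i,j] = (1/(n-1)) · Σ_k (x_{k,i} - mean_i) · (x_{k,j} - mean_j), with n-1 = 5:
  s[X_1,X_1] = ((1.8333)·(1.8333) + (-0.1667)·(-0.1667) + (1.8333)·(1.8333) + (-1.1667)·(-1.1667) + (-2.1667)·(-2.1667) + (-0.1667)·(-0.1667)) / 5 = 12.8333/5 = 2.5667
  s[X_1,X_2] = ((1.8333)·(-2) + (-0.1667)·(-1) + (1.8333)·(0) + (-1.1667)·(2) + (-2.1667)·(3) + (-0.1667)·(-2)) / 5 = -12/5 = -2.4
  s[X_1,X_3] = ((1.8333)·(0.6667) + (-0.1667)·(1.6667) + (1.8333)·(-3.3333) + (-1.1667)·(1.6667) + (-2.1667)·(-2.3333) + (-0.1667)·(1.6667)) / 5 = -2.3333/5 = -0.4667
  s[X_2,X_2] = ((-2)·(-2) + (-1)·(-1) + (0)·(0) + (2)·(2) + (3)·(3) + (-2)·(-2)) / 5 = 22/5 = 4.4
  s[X_2,X_3] = ((-2)·(0.6667) + (-1)·(1.6667) + (0)·(-3.3333) + (2)·(1.6667) + (3)·(-2.3333) + (-2)·(1.6667)) / 5 = -10/5 = -2
  s[X_3,X_3] = ((0.6667)·(0.6667) + (1.6667)·(1.6667) + (-3.3333)·(-3.3333) + (1.6667)·(1.6667) + (-2.3333)·(-2.3333) + (1.6667)·(1.6667)) / 5 = 25.3333/5 = 5.0667
  Sample standard deviations s_i = √(s[i,i]):
  s(X_1) = √(2.5667) = 1.6021
  s(X_2) = √(4.4) = 2.0976
  s(X_3) = √(5.0667) = 2.2509

Step 3 — r_{ij} = s_{ij} / (s_i · s_j):
  r[X_1,X_1] = 1 (diagonal).
  r[X_1,X_2] = -2.4 / (1.6021 · 2.0976) = -2.4 / 3.3606 = -0.7142
  r[X_1,X_3] = -0.4667 / (1.6021 · 2.2509) = -0.4667 / 3.6062 = -0.1294
  r[X_2,X_2] = 1 (diagonal).
  r[X_2,X_3] = -2 / (2.0976 · 2.2509) = -2 / 4.7216 = -0.4236
  r[X_3,X_3] = 1 (diagonal).

R is symmetric with unit diagonal. Assembling:

R = [[1, -0.7142, -0.1294],
 [-0.7142, 1, -0.4236],
 [-0.1294, -0.4236, 1]]
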